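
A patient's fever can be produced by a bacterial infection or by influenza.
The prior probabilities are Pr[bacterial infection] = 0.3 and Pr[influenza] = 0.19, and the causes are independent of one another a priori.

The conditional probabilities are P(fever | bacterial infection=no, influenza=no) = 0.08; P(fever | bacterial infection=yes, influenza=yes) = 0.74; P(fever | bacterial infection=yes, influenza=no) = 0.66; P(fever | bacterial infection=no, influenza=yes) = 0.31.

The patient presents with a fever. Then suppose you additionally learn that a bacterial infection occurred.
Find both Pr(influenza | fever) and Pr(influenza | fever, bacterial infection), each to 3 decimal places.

Pr(influenza | fever) ≈ 0.288; Pr(influenza | fever, bacterial infection) ≈ 0.208

Numerator (weight on configurations with influenza): 0.041230 + 0.042180 = 0.083410
Denominator P(fever): 0.08*0.7*0.81 + 0.31*0.7*0.19 + 0.66*0.3*0.81 + 0.74*0.3*0.19 = 0.289150
P(influenza | fever) = 0.083410/0.289150 ≈ 0.288

Now condition on the additional information:
By total probability over both values of influenza:
  P(fever | bacterial infection) = 0.66·0.81 + 0.74·0.19
        = 0.534600 + 0.140600 = 0.675200
The terms with influenza present sum to 0.140600, so
  P(influenza | fever, bacterial infection) = 0.140600 / 0.675200 ≈ 0.208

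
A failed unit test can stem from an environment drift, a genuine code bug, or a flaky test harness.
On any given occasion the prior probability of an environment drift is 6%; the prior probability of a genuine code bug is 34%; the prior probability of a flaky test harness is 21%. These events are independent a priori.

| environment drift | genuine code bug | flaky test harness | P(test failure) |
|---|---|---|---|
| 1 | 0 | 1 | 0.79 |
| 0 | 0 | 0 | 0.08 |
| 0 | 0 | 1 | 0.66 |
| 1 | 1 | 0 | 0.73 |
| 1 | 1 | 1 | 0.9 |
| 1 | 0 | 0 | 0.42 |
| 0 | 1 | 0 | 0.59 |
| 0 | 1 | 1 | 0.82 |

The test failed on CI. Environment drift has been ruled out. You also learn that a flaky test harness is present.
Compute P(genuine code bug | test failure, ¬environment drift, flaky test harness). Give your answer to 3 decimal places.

P(genuine code bug | test failure, ¬environment drift, flaky test harness) ≈ 0.390

For the numerator, keep only genuine code bug=true terms: 0.82·0.34 = 0.278800
The normalizing constant is 0.66·0.66 + 0.82·0.34 = 0.714400
Posterior = 0.278800 / 0.714400 ≈ 0.390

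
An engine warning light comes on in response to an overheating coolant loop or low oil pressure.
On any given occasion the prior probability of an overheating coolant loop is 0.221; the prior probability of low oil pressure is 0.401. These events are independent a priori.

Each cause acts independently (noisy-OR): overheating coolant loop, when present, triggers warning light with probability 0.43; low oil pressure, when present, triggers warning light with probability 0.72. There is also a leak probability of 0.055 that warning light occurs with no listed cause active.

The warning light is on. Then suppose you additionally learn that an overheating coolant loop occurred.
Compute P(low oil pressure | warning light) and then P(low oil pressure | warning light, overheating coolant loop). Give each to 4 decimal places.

Under noisy-OR, P(warning light | causes) = 1 − (1−0.055)·∏(1−qᵢ) over the active causes.
By total probability over the 4 (overheating coolant loop, low oil pressure) configurations:
  P(warning light) = 0.055×0.779×0.599 + 0.7354×0.779×0.401 + 0.46135×0.221×0.599 + 0.849178×0.221×0.401
        = 0.025664 + 0.229724 + 0.061073 + 0.075255 = 0.391716
The terms with low oil pressure present sum to 0.304979, so
  P(low oil pressure | warning light) = 0.304979 / 0.391716 ≈ 0.7786

Now condition on the additional information:
For the numerator, keep only low oil pressure=true terms: 0.849178*0.401 = 0.340520
The normalizing constant is 0.46135*0.599 + 0.849178*0.401 = 0.616869
P(low oil pressure | warning light, overheating coolant loop) = 0.340520/0.616869 ≈ 0.5520
— overheating coolant loop explains away the evidence for low oil pressure.

P(low oil pressure | warning light) ≈ 0.7786; P(low oil pressure | warning light, overheating coolant loop) ≈ 0.5520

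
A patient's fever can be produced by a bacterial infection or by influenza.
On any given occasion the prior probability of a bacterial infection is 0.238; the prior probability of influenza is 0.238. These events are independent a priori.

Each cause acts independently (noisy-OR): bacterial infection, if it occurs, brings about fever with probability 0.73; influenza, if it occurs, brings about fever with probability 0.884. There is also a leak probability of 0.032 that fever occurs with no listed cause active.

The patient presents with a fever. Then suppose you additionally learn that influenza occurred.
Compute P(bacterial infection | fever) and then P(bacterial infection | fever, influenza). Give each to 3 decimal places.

Under noisy-OR, P(fever | causes) = 1 − (1−0.032)·∏(1−qᵢ) over the active causes.
Sum P(fever|·) weighted by the priors over the 4 (bacterial infection, influenza) configurations:
  P(fever) = 0.032·0.762·0.762 + 0.887712·0.762·0.238 + 0.73864·0.238·0.762 + 0.969682·0.238·0.238
        = 0.018581 + 0.160992 + 0.133957 + 0.054927 = 0.368457
Keeping only the bacterial infection-present terms gives 0.188884, so
  P(bacterial infection | fever) = 0.188884 / 0.368457 ≈ 0.513

Now also conditioning on influenza=true:
Sum P(fever|·) weighted by the priors over both values of bacterial infection:
  P(fever | influenza) = 0.887712×0.762 + 0.969682×0.238
        = 0.676437 + 0.230784 = 0.907221
Configurations with bacterial infection contribute 0.230784, so
  P(bacterial infection | fever, influenza) = 0.230784 / 0.907221 ≈ 0.254

P(bacterial infection | fever) ≈ 0.513; P(bacterial infection | fever, influenza) ≈ 0.254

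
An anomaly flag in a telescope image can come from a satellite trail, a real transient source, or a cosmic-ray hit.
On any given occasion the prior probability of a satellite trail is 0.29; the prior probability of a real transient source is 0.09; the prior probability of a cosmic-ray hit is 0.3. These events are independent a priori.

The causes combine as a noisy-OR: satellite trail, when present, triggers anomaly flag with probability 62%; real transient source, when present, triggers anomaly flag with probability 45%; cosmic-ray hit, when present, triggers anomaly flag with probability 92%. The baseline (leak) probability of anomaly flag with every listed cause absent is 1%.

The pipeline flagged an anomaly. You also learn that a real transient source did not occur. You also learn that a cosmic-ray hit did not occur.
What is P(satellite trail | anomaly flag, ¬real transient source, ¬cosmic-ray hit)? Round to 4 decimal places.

P(satellite trail | anomaly flag, ¬real transient source, ¬cosmic-ray hit) ≈ 0.9622

Under noisy-OR, P(anomaly flag | causes) = 1 − (1−0.01)·∏(1−qᵢ) over the active causes.
Weight on satellite trail=true, given the evidence: 0.6238×0.29 = 0.180902
Normalizer over all consistent configurations: 0.01×0.71 + 0.6238×0.29 = 0.188002
Posterior = 0.180902 / 0.188002 ≈ 0.9622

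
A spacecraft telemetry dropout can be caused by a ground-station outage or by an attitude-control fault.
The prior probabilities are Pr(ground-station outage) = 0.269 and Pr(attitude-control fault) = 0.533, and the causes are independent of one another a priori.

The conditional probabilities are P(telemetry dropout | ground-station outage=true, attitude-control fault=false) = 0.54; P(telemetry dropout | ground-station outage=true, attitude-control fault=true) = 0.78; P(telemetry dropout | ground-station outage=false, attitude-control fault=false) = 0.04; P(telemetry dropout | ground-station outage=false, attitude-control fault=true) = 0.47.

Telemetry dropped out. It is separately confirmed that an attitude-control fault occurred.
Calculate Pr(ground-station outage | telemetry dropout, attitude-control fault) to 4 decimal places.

P(telemetry dropout | attitude-control fault) = 0.47*0.731 + 0.78*0.269 = 0.343570 + 0.209820 = 0.553390
Of this, 0.209820 comes from 0.78*0.269 (the ground-station outage=true cases).
So P(ground-station outage | telemetry dropout, attitude-control fault) = 0.209820/0.553390 ≈ 0.3792.

Pr(ground-station outage | telemetry dropout, attitude-control fault) ≈ 0.3792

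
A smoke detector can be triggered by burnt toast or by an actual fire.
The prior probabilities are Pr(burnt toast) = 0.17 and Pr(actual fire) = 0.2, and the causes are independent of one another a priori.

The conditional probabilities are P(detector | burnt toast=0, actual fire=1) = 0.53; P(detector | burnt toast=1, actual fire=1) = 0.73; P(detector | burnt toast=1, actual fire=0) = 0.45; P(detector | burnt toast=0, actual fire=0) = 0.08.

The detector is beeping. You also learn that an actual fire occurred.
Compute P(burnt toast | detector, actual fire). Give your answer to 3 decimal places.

P(burnt toast | detector, actual fire) ≈ 0.220

Enumerate both values of burnt toast and weight by the priors:
  P(detector | actual fire) = 0.53×0.83 + 0.73×0.17
        = 0.439900 + 0.124100 = 0.564000
Keeping only the burnt toast-present terms gives 0.124100, so
  P(burnt toast | detector, actual fire) = 0.124100 / 0.564000 ≈ 0.220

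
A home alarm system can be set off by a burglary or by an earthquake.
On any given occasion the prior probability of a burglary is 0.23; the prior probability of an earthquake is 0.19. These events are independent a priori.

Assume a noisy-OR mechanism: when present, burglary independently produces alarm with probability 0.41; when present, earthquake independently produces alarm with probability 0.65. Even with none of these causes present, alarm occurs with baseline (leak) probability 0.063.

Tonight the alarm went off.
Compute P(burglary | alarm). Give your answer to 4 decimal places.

P(burglary | alarm) ≈ 0.4628

Under noisy-OR, P(alarm | causes) = 1 − (1−0.063)·∏(1−qᵢ) over the active causes.
P(alarm) = 0.063×0.77×0.81 + 0.67205×0.77×0.19 + 0.44717×0.23×0.81 + 0.806509×0.23×0.19 = 0.039293 + 0.098321 + 0.083308 + 0.035244 = 0.256166
The burglary-present share is 0.083308 + 0.035244 = 0.118552.
So P(burglary | alarm) = 0.118552/0.256166 ≈ 0.4628.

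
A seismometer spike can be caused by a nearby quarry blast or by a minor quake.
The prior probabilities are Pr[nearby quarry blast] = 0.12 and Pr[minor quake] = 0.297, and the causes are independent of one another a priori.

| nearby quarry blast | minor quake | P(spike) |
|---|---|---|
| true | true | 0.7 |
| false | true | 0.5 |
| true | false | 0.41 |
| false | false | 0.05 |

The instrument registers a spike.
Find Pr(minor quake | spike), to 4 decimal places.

Pr(minor quake | spike) ≈ 0.7037

Enumerate the 4 (nearby quarry blast, minor quake) configurations and weight by the priors:
  P(spike) = 0.05×0.88×0.703 + 0.5×0.88×0.297 + 0.41×0.12×0.703 + 0.7×0.12×0.297
        = 0.030932 + 0.130680 + 0.034588 + 0.024948 = 0.221148
Configurations with minor quake contribute 0.155628, so
  P(minor quake | spike) = 0.155628 / 0.221148 ≈ 0.7037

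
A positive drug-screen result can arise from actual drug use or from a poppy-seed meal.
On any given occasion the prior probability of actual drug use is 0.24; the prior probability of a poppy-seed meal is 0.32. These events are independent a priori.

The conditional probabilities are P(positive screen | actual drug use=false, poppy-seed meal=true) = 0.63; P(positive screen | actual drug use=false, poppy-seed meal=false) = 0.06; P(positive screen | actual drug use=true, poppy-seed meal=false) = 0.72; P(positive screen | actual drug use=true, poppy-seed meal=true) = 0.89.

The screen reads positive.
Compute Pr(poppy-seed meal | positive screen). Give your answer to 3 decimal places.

Sum P(positive screen|·) weighted by the priors over the 4 (actual drug use, poppy-seed meal) configurations:
  P(positive screen) = 0.06×0.76×0.68 + 0.63×0.76×0.32 + 0.72×0.24×0.68 + 0.89×0.24×0.32
        = 0.031008 + 0.153216 + 0.117504 + 0.068352 = 0.370080
Keeping only the poppy-seed meal-present terms gives 0.221568, so
  P(poppy-seed meal | positive screen) = 0.221568 / 0.370080 ≈ 0.599

Pr(poppy-seed meal | positive screen) ≈ 0.599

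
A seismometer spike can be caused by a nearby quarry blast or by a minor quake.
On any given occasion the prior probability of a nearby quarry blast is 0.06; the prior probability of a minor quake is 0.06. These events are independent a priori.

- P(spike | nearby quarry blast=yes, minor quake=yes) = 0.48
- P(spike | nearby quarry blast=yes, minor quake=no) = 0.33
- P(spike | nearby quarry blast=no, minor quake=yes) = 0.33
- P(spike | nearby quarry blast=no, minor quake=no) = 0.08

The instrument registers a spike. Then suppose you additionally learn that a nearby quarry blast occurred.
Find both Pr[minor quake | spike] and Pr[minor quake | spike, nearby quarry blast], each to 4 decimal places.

Pr[minor quake | spike] ≈ 0.1855; Pr[minor quake | spike, nearby quarry blast] ≈ 0.0850

Numerator (weight on configurations with minor quake): 0.018612 + 0.001728 = 0.020340
The normalizing constant is 0.08·0.94·0.94 + 0.33·0.94·0.06 + 0.33·0.06·0.94 + 0.48·0.06·0.06 = 0.109640
Posterior = 0.020340 / 0.109640 ≈ 0.1855

With the extra evidence:
Enumerate both values of minor quake and weight by the priors:
  P(spike | nearby quarry blast) = 0.33×0.94 + 0.48×0.06
        = 0.310200 + 0.028800 = 0.339000
Configurations with minor quake contribute 0.028800, so
  P(minor quake | spike, nearby quarry blast) = 0.028800 / 0.339000 ≈ 0.0850
The drop from 0.1855 to 0.0850 is the explaining-away (discounting) effect.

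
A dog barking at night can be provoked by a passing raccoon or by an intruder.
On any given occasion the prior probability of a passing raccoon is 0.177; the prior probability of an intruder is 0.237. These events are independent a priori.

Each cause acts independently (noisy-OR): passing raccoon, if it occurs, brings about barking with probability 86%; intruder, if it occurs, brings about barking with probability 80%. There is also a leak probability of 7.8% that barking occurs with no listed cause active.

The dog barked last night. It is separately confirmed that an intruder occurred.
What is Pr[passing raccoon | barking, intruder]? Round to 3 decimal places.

Pr[passing raccoon | barking, intruder] ≈ 0.204

Under noisy-OR, P(barking | causes) = 1 − (1−0.078)·∏(1−qᵢ) over the active causes.
Numerator (weight on configurations with passing raccoon): 0.974184×0.177 = 0.172431
The normalizing constant is 0.8156×0.823 + 0.974184×0.177 = 0.843670
P(passing raccoon | barking, intruder) = 0.172431/0.843670 ≈ 0.204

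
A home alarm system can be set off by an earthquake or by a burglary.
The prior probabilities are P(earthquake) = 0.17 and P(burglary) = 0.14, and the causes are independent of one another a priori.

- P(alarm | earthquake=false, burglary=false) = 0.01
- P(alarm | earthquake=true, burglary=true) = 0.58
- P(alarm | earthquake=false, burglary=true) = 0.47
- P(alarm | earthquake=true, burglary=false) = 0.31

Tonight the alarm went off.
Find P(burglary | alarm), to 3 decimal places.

P(burglary | alarm) ≈ 0.566

For the numerator, keep only burglary=true terms: 0.054614 + 0.013804 = 0.068418
Denominator P(alarm): 0.01*0.83*0.86 + 0.47*0.83*0.14 + 0.31*0.17*0.86 + 0.58*0.17*0.14 = 0.120878
P(burglary | alarm) = 0.068418/0.120878 ≈ 0.566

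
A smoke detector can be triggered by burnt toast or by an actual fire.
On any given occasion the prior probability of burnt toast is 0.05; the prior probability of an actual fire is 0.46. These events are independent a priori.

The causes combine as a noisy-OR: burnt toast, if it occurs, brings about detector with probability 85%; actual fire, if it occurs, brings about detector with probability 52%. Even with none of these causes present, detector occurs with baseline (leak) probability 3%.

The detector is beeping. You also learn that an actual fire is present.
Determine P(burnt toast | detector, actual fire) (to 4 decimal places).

P(burnt toast | detector, actual fire) ≈ 0.0839

Under noisy-OR, P(detector | causes) = 1 − (1−0.03)·∏(1−qᵢ) over the active causes.
Sum P(detector|·) weighted by the priors over both values of burnt toast:
  P(detector | actual fire) = 0.5344×0.95 + 0.93016×0.05
        = 0.507680 + 0.046508 = 0.554188
Keeping only the burnt toast-present terms gives 0.046508, so
  P(burnt toast | detector, actual fire) = 0.046508 / 0.554188 ≈ 0.0839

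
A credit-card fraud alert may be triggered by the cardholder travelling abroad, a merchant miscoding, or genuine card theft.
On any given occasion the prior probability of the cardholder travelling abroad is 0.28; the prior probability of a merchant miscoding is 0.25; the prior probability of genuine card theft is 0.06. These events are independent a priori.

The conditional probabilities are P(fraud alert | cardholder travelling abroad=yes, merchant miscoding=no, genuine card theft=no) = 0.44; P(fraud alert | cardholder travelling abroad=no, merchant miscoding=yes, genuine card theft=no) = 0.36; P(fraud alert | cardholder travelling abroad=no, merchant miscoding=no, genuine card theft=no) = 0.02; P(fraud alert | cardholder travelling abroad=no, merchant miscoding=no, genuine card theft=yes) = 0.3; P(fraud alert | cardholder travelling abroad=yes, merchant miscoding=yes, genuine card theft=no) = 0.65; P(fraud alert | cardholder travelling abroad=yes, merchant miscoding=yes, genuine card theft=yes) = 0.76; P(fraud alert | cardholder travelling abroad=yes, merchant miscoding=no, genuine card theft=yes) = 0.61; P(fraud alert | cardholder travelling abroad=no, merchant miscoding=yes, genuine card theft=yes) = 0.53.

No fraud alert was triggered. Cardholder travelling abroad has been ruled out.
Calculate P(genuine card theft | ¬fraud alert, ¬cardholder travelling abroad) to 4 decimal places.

P(genuine card theft | ¬fraud alert, ¬cardholder travelling abroad) ≈ 0.0438

P(¬fraud alert | ¬cardholder travelling abroad) = 0.98*0.75*0.94 + 0.7*0.75*0.06 + 0.64*0.25*0.94 + 0.47*0.25*0.06 = 0.690900 + 0.031500 + 0.150400 + 0.007050 = 0.879850
Restricting to configurations with genuine card theft present: 0.031500 + 0.007050 = 0.038550.
Hence the posterior is 0.038550/0.879850 ≈ 0.0438.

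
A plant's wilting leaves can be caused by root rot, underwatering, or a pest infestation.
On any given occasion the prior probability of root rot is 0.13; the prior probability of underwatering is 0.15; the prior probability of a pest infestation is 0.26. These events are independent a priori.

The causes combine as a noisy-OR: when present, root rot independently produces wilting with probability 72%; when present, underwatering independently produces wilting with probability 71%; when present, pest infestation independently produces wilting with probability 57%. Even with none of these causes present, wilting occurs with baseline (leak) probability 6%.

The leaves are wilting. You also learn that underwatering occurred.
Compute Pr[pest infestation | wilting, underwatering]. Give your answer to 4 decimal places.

Pr[pest infestation | wilting, underwatering] ≈ 0.2943

Under noisy-OR, P(wilting | causes) = 1 − (1−0.06)·∏(1−qᵢ) over the active causes.
Weight on pest infestation=true, given the evidence: 0.199685 + 0.032691 = 0.232376
Normalizer over all consistent configurations: 0.7274×0.87×0.74 + 0.882782×0.87×0.26 + 0.923672×0.13×0.74 + 0.967179×0.13×0.26 = 0.789533
Posterior = 0.232376 / 0.789533 ≈ 0.2943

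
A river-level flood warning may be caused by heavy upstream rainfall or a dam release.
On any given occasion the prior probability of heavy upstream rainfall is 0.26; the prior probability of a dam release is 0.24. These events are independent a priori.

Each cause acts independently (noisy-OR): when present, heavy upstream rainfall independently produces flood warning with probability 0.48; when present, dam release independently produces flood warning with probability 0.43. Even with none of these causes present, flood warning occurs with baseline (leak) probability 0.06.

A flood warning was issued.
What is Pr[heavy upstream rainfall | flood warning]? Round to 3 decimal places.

Under noisy-OR, P(flood warning | causes) = 1 − (1−0.06)·∏(1−qᵢ) over the active causes.
For the numerator, keep only heavy upstream rainfall=true terms: 0.101013 + 0.045014 = 0.146027
Denominator P(flood warning): 0.06×0.74×0.76 + 0.4642×0.74×0.24 + 0.5112×0.26×0.76 + 0.721384×0.26×0.24 = 0.262213
P(heavy upstream rainfall | flood warning) = 0.146027/0.262213 ≈ 0.557

Pr[heavy upstream rainfall | flood warning] ≈ 0.557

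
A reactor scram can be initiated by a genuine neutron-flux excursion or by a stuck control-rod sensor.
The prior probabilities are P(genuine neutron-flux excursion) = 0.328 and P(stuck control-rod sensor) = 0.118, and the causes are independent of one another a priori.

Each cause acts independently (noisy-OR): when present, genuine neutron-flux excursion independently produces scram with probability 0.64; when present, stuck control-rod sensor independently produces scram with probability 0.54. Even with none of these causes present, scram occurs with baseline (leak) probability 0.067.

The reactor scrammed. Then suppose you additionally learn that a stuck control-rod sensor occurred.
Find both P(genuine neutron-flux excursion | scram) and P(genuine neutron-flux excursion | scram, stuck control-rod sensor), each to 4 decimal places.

P(genuine neutron-flux excursion | scram) ≈ 0.7257; P(genuine neutron-flux excursion | scram, stuck control-rod sensor) ≈ 0.4196

Under noisy-OR, P(scram | causes) = 1 − (1−0.067)·∏(1−qᵢ) over the active causes.
By total probability over the 4 (genuine neutron-flux excursion, stuck control-rod sensor) configurations:
  P(scram) = 0.067·0.672·0.882 + 0.57082·0.672·0.118 + 0.66412·0.328·0.882 + 0.845495·0.328·0.118
        = 0.039711 + 0.045264 + 0.192127 + 0.032724 = 0.309826
The terms with genuine neutron-flux excursion present sum to 0.224851, so
  P(genuine neutron-flux excursion | scram) = 0.224851 / 0.309826 ≈ 0.7257

Now also conditioning on stuck control-rod sensor=true:
Enumerate both values of genuine neutron-flux excursion and weight by the priors:
  P(scram | stuck control-rod sensor) = 0.57082·0.672 + 0.845495·0.328
        = 0.383591 + 0.277322 = 0.660913
The terms with genuine neutron-flux excursion present sum to 0.277322, so
  P(genuine neutron-flux excursion | scram, stuck control-rod sensor) = 0.277322 / 0.660913 ≈ 0.4196
This is intercausal reasoning (explaining away): once stuck control-rod sensor accounts for the scram, genuine neutron-flux excursion becomes less likely.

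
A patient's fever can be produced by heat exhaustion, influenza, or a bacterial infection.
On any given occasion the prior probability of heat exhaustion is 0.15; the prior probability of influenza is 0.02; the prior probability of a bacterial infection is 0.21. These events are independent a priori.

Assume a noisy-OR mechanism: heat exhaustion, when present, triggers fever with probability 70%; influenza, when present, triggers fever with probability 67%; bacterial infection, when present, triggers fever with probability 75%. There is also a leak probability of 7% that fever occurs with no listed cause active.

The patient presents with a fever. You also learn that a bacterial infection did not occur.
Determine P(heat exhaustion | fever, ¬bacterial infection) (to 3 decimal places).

P(heat exhaustion | fever, ¬bacterial infection) ≈ 0.608

Under noisy-OR, P(fever | causes) = 1 − (1−0.07)·∏(1−qᵢ) over the active causes.
P(fever | ¬bacterial infection) = 0.07*0.85*0.98 + 0.6931*0.85*0.02 + 0.721*0.15*0.98 + 0.90793*0.15*0.02 = 0.058310 + 0.011783 + 0.105987 + 0.002724 = 0.178804
Restricting to configurations with heat exhaustion present: 0.105987 + 0.002724 = 0.108711.
So P(heat exhaustion | fever, ¬bacterial infection) = 0.108711/0.178804 ≈ 0.608.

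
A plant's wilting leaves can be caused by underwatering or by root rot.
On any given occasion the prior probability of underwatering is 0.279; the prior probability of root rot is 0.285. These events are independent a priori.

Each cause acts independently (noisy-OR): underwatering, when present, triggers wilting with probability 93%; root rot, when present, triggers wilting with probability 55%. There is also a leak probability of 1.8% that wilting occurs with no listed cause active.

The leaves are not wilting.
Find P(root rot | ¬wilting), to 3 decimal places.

P(root rot | ¬wilting) ≈ 0.152

Under noisy-OR, P(wilting | causes) = 1 − (1−0.018)·∏(1−qᵢ) over the active causes.
For the numerator, keep only root rot=true terms: 0.090804 + 0.002460 = 0.093264
The normalizing constant is 0.982×0.721×0.715 + 0.4419×0.721×0.285 + 0.06874×0.279×0.715 + 0.030933×0.279×0.285 = 0.613213
Posterior = 0.093264 / 0.613213 ≈ 0.152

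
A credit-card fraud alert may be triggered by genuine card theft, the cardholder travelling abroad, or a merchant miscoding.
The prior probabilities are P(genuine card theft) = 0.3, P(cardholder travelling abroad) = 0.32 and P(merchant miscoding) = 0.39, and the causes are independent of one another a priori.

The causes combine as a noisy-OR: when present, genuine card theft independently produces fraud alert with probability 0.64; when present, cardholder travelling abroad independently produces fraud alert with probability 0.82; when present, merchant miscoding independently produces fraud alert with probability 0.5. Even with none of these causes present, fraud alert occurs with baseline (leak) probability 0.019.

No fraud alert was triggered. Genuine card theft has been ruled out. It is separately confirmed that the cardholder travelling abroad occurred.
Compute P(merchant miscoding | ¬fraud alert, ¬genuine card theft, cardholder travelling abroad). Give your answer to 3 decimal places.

Under noisy-OR, P(fraud alert | causes) = 1 − (1−0.019)·∏(1−qᵢ) over the active causes.
For the numerator, keep only merchant miscoding=true terms: 0.08829·0.39 = 0.034433
The normalizing constant is 0.17658·0.61 + 0.08829·0.39 = 0.142147
Posterior = 0.034433 / 0.142147 ≈ 0.242

P(merchant miscoding | ¬fraud alert, ¬genuine card theft, cardholder travelling abroad) ≈ 0.242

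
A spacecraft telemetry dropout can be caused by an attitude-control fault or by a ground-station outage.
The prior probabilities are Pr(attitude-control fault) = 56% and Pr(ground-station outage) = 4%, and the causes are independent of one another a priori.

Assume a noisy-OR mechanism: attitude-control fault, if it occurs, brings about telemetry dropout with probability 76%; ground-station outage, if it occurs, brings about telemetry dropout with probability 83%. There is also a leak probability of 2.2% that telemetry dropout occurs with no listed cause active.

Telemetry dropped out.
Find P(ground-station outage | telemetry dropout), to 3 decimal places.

Under noisy-OR, P(telemetry dropout | causes) = 1 − (1−0.022)·∏(1−qᵢ) over the active causes.
For the numerator, keep only ground-station outage=true terms: 0.014674 + 0.021506 = 0.036180
Normalizer over all consistent configurations: 0.022*0.44*0.96 + 0.83374*0.44*0.04 + 0.76528*0.56*0.96 + 0.960098*0.56*0.04 = 0.456888
P(ground-station outage | telemetry dropout) = 0.036180/0.456888 ≈ 0.079

P(ground-station outage | telemetry dropout) ≈ 0.079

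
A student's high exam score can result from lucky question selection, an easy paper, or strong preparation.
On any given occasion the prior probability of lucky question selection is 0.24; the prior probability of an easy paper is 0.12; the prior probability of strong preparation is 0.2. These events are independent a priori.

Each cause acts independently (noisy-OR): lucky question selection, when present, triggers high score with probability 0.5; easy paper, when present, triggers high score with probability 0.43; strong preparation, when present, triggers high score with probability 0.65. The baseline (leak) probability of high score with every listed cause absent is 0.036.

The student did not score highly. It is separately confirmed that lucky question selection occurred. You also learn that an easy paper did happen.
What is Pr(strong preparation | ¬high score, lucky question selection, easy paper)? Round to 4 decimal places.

Under noisy-OR, P(high score | causes) = 1 − (1−0.036)·∏(1−qᵢ) over the active causes.
By total probability over both values of strong preparation:
  P(¬high score | lucky question selection, easy paper) = 0.27474*0.8 + 0.096159*0.2
        = 0.219792 + 0.019232 = 0.239024
Keeping only the strong preparation-present terms gives 0.019232, so
  P(strong preparation | ¬high score, lucky question selection, easy paper) = 0.019232 / 0.239024 ≈ 0.0805

Pr(strong preparation | ¬high score, lucky question selection, easy paper) ≈ 0.0805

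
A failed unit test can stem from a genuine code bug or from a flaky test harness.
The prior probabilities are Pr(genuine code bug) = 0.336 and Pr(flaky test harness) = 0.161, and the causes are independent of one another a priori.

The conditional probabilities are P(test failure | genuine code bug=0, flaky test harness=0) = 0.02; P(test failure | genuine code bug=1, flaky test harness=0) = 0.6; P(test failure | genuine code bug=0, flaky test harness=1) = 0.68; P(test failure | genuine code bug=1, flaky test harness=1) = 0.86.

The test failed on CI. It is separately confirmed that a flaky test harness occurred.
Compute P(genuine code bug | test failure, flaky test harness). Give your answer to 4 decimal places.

P(genuine code bug | test failure, flaky test harness) ≈ 0.3902

Weight on genuine code bug=true, given the evidence: 0.86*0.336 = 0.288960
Normalizer over all consistent configurations: 0.68*0.664 + 0.86*0.336 = 0.740480
Posterior = 0.288960 / 0.740480 ≈ 0.3902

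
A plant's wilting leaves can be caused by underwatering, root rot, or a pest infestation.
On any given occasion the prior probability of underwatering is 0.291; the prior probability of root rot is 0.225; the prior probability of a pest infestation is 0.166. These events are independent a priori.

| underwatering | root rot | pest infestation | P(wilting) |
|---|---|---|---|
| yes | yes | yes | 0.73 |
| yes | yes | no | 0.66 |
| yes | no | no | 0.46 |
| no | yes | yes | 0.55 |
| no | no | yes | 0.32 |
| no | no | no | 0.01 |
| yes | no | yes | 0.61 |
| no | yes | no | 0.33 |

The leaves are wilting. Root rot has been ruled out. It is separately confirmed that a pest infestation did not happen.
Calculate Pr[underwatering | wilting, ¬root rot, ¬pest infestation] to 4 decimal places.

P(wilting | ¬root rot, ¬pest infestation) = 0.01*0.709 + 0.46*0.291 = 0.007090 + 0.133860 = 0.140950
Of this, 0.133860 comes from 0.46*0.291 (the underwatering=true cases).
P(underwatering | wilting, ¬root rot, ¬pest infestation) = 0.133860 / 0.140950 ≈ 0.9497

Pr[underwatering | wilting, ¬root rot, ¬pest infestation] ≈ 0.9497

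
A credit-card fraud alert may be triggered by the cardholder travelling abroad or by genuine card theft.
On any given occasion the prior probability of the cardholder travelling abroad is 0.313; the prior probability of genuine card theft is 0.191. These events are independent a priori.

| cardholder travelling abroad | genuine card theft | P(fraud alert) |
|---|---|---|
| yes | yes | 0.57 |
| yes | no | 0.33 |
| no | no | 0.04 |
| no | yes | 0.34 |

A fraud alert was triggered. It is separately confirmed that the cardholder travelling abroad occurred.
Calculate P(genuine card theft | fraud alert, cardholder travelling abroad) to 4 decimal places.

P(genuine card theft | fraud alert, cardholder travelling abroad) ≈ 0.2897

Enumerate both values of genuine card theft and weight by the priors:
  P(fraud alert | cardholder travelling abroad) = 0.33×0.809 + 0.57×0.191
        = 0.266970 + 0.108870 = 0.375840
Configurations with genuine card theft contribute 0.108870, so
  P(genuine card theft | fraud alert, cardholder travelling abroad) = 0.108870 / 0.375840 ≈ 0.2897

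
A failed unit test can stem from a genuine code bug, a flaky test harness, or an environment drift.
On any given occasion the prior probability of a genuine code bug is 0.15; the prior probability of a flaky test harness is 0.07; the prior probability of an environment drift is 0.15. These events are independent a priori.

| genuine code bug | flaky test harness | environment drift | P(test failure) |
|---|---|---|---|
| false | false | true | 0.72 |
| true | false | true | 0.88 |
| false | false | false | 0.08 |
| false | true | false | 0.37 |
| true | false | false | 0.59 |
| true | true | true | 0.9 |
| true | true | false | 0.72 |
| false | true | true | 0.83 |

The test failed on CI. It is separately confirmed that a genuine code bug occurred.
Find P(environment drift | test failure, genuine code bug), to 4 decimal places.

P(environment drift | test failure, genuine code bug) ≈ 0.2061

For the numerator, keep only environment drift=true terms: 0.122760 + 0.009450 = 0.132210
Denominator P(test failure | genuine code bug): 0.59·0.93·0.85 + 0.88·0.93·0.15 + 0.72·0.07·0.85 + 0.9·0.07·0.15 = 0.641445
P(environment drift | test failure, genuine code bug) = 0.132210/0.641445 ≈ 0.2061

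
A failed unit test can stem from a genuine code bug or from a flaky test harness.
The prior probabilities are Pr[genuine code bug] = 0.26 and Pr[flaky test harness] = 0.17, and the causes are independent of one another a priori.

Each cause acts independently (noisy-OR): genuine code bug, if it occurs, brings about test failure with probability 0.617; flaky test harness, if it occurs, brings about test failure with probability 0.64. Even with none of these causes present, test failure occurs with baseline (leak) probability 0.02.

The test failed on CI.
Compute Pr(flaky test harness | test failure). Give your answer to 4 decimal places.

Pr(flaky test harness | test failure) ≈ 0.4486

Under noisy-OR, P(test failure | causes) = 1 − (1−0.02)·∏(1−qᵢ) over the active causes.
Weight on flaky test harness=true, given the evidence: 0.081418 + 0.038228 = 0.119646
The normalizing constant is 0.02·0.74·0.83 + 0.6472·0.74·0.17 + 0.62466·0.26·0.83 + 0.864878·0.26·0.17 = 0.266732
Posterior = 0.119646 / 0.266732 ≈ 0.4486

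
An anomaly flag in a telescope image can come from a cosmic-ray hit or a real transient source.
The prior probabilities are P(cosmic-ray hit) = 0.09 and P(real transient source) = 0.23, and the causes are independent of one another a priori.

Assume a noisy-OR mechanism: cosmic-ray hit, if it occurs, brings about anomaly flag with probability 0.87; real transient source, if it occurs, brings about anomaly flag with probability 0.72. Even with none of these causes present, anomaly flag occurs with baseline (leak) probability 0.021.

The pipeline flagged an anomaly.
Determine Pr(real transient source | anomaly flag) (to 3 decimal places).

Under noisy-OR, P(anomaly flag | causes) = 1 − (1−0.021)·∏(1−qᵢ) over the active causes.
Numerator (weight on configurations with real transient source): 0.151927 + 0.019962 = 0.171889
The normalizing constant is 0.021×0.91×0.77 + 0.72588×0.91×0.23 + 0.87273×0.09×0.77 + 0.964364×0.09×0.23 = 0.247084
Posterior = 0.171889 / 0.247084 ≈ 0.696

Pr(real transient source | anomaly flag) ≈ 0.696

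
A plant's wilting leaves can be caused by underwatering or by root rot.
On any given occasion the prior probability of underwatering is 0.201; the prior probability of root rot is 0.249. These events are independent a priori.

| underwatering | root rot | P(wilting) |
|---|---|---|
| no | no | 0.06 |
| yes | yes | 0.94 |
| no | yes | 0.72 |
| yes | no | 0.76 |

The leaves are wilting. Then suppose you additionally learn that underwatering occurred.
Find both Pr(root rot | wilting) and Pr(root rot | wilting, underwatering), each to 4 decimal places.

Pr(root rot | wilting) ≈ 0.5580; Pr(root rot | wilting, underwatering) ≈ 0.2908

P(wilting) = 0.06×0.799×0.751 + 0.72×0.799×0.249 + 0.76×0.201×0.751 + 0.94×0.201×0.249 = 0.036003 + 0.143245 + 0.114723 + 0.047046 = 0.341017
Restricting to configurations with root rot present: 0.143245 + 0.047046 = 0.190291.
P(root rot | wilting) = 0.190291 / 0.341017 ≈ 0.5580

Now condition on the additional information:
P(wilting | underwatering) = 0.76·0.751 + 0.94·0.249 = 0.570760 + 0.234060 = 0.804820
Restricting to configurations with root rot present: 0.94·0.249 = 0.234060.
P(root rot | wilting, underwatering) = 0.234060 / 0.804820 ≈ 0.2908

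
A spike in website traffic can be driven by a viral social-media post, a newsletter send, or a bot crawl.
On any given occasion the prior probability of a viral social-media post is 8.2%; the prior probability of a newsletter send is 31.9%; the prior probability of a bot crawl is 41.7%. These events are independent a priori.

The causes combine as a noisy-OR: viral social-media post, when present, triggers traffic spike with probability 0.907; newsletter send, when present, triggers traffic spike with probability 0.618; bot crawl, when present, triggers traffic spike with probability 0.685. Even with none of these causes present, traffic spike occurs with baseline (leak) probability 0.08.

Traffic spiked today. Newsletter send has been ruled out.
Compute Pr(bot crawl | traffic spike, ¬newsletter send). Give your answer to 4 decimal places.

Pr(bot crawl | traffic spike, ¬newsletter send) ≈ 0.7791

Under noisy-OR, P(traffic spike | causes) = 1 − (1−0.08)·∏(1−qᵢ) over the active causes.
P(traffic spike | ¬newsletter send) = 0.08×0.918×0.583 + 0.7102×0.918×0.417 + 0.91444×0.082×0.583 + 0.973049×0.082×0.417 = 0.042816 + 0.271869 + 0.043716 + 0.033272 = 0.391673
Restricting to configurations with bot crawl present: 0.271869 + 0.033272 = 0.305141.
Hence the posterior is 0.305141/0.391673 ≈ 0.7791.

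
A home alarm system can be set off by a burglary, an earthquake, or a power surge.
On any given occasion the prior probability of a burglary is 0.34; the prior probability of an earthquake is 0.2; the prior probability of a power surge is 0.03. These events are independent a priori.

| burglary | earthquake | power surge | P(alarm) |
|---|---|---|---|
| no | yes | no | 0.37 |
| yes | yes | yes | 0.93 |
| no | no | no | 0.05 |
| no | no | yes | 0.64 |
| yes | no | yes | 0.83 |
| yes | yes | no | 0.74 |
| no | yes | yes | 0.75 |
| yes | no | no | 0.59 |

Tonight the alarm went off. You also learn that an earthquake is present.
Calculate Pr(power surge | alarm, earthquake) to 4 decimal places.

Pr(power surge | alarm, earthquake) ≈ 0.0482

P(alarm | earthquake) = 0.37·0.66·0.97 + 0.75·0.66·0.03 + 0.74·0.34·0.97 + 0.93·0.34·0.03 = 0.236874 + 0.014850 + 0.244052 + 0.009486 = 0.505262
Restricting to configurations with power surge present: 0.014850 + 0.009486 = 0.024336.
So P(power surge | alarm, earthquake) = 0.024336/0.505262 ≈ 0.0482.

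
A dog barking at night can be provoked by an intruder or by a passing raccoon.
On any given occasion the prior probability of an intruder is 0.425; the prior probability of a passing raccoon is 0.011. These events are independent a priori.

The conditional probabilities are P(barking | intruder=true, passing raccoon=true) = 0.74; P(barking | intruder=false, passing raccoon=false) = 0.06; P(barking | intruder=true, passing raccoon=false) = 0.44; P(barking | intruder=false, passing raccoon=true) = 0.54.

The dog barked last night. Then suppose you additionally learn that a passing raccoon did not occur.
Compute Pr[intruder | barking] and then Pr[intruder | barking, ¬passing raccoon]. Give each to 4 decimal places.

Pr[intruder | barking] ≈ 0.8339; Pr[intruder | barking, ¬passing raccoon] ≈ 0.8442

P(barking) = 0.06×0.575×0.989 + 0.54×0.575×0.011 + 0.44×0.425×0.989 + 0.74×0.425×0.011 = 0.034120 + 0.003415 + 0.184943 + 0.003459 = 0.225937
Restricting to configurations with intruder present: 0.184943 + 0.003459 = 0.188402.
P(intruder | barking) = 0.188402 / 0.225937 ≈ 0.8339

Now also conditioning on passing raccoon≠true:
P(barking | ¬passing raccoon) = 0.06*0.575 + 0.44*0.425 = 0.034500 + 0.187000 = 0.221500
The intruder-present share is 0.44*0.425 = 0.187000.
Hence the posterior is 0.187000/0.221500 ≈ 0.8442.
With passing raccoon excluded, intruder must carry more of the explanatory weight for the barking.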